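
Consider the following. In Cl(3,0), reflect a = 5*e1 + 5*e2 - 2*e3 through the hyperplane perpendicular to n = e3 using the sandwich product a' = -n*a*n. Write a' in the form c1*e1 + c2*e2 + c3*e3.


Reflection formula: a' = -n*a*n, with n = e3 (unit vector, n^2 = 1).
For reflection through hyperplane perp to e3:
The component along e3 flips sign, others stay.
a = (5, 5, -2)
a' = (5, 5, 2)
a' = 5*e1 + 5*e2 + 2*e3


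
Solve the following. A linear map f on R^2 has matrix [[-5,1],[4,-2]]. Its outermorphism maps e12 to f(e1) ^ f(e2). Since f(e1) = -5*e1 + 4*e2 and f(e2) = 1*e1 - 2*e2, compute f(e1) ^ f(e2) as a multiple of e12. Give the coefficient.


The outermorphism of a linear map f sends e1^e2 to f(e1)^f(e2).
f(e1) = -5*e1 + 4*e2
f(e2) = 1*e1 - 2*e2
f(e1) ^ f(e2) = (-5*e1 + 4*e2) ^ (1*e1 - 2*e2)
= (-5)*(-2)*e12 + 4*1*e21
= (10 - 4)*e12
= 6*e12
Coefficient = 6


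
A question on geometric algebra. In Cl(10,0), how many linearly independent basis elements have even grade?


Even subalgebra dimension = 2^(n-1)
n = 10 + 0 = 10
2^(10 - 1) = 2^9 = 512
Verification: sum of C(10,k) for even k = 1 + 45 + 210 + 210 + 45 + 1 = 512
Result = 512


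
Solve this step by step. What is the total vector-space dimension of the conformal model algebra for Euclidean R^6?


The conformal model of R^6 uses Cl(7,1): the 6 Euclidean generators plus two extra orthogonal generators e+ (e+^2 = +1) and e- (e-^2 = -1), from which the null vectors e0, einf are built.
Number of generators m = 6 + 2 = 8.
dim Cl(p,q) = 2^m = 2^8 = 256


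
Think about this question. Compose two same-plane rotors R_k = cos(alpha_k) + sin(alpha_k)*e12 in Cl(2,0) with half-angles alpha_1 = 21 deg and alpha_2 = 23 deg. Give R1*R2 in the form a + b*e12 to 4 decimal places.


Same-plane rotors commute and their half-angles add:
R1*R2 = cos(a1 + a2) + sin(a1 + a2)*e12.
a1 + a2 = 21 + 23 = 44 deg
cos(44 deg) = 0.7193
sin(44 deg) = 0.6947
R1*R2 = 0.7193 + 0.6947*e12


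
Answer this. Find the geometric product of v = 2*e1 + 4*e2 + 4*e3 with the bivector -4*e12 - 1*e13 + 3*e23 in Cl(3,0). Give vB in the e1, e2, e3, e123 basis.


vB has grade-1 (vector) and grade-3 (trivector) parts: vB = (v _| B) + (v ^ B).
Vector part <vB>_1:
  e1: -v2*b12 - v3*b13 = -(4)*(-4) - (4)*(-1) = 20
  e2: v1*b12 - v3*b23 = (2)*(-4) - (4)*(3) = -20
  e3: v1*b13 + v2*b23 = (2)*(-1) + (4)*(3) = 10
Trivector part <vB>_3:
  e123: v1*b23 - v2*b13 + v3*b12 = (2)*(3) - (4)*(-1) + (4)*(-4) = -6
vB = 20*e1 - 20*e2 + 10*e3 - 6*e123


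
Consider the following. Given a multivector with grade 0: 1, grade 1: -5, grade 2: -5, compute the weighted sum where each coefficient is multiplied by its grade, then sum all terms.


Grade-weighted sum = sum of grade_k * coefficient_k
0*1 = 0
1*(-5) = -5
2*(-5) = -10
Total = 0 + (-5) + (-10) = -15


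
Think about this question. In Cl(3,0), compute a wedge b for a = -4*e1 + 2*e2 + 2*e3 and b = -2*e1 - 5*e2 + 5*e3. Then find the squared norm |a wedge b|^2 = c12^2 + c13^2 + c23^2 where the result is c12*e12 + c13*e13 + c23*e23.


a wedge b = (a1*b2 - a2*b1)*e12 + (a1*b3 - a3*b1)*e13 + (a2*b3 - a3*b2)*e23
e12 coeff: (-4)*(-5) - 2*(-2) = 20 - (-4) = 24
e13 coeff: (-4)*5 - 2*(-2) = -20 - (-4) = -16
e23 coeff: 2*5 - 2*(-5) = 10 - (-10) = 20
|a wedge b|^2 = 24^2 + (-16)^2 + 20^2
= 576 + 256 + 400
= 1232


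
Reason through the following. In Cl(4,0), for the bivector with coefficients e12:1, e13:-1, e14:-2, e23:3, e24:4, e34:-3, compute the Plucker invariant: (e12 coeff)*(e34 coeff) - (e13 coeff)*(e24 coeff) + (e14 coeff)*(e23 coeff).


Plucker relation: af - be + cd
a*f = 1*(-3) = -3
b*e = (-1)*4 = -4
c*d = (-2)*3 = -6
af - be + cd = -3 - (-4) + (-6)
= -5


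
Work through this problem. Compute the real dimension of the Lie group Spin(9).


Spin(n) double-covers SO(n); both have Lie algebra so(n) of dimension n(n-1)/2.
n = 9
n(n-1) = 9 * 8 = 72
dim Spin(9) = 72/2 = 36


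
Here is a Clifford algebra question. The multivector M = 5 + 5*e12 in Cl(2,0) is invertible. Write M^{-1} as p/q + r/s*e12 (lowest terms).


M = 5 + 5*e12, where e12^2 = -1.
Since M commutes with its reverse ~M = a - b*e12, M * ~M = a^2 - b^2*e12^2 = a^2 + b^2.
So M^{-1} = ~M / (a^2 + b^2) = (a - b*e12)/(a^2 + b^2).
a^2 + b^2 = 25 + 25 = 50
Scalar part = 5/50 = 1/10
Bivector coeff = -5/50 = -1/10
M^{-1} = 1/10 - 1/10*e12


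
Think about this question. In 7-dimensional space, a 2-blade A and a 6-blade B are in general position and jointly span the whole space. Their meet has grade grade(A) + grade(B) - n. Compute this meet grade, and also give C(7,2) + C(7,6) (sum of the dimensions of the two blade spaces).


Meet grade = grade(A) + grade(B) - n
= 2 + 6 - 7 = 1
C(7,2) = 21
C(7,6) = 7
dim_A + dim_B = 21 + 7 = 28


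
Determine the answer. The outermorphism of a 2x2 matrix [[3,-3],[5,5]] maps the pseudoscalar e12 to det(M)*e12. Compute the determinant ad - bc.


The outermorphism of a linear map f sends e1^e2 to f(e1)^f(e2).
f(e1) = 3*e1 + 5*e2
f(e2) = -3*e1 + 5*e2
f(e1) ^ f(e2) = (3*e1 + 5*e2) ^ (-3*e1 + 5*e2)
= 3*5*e12 + 5*(-3)*e21
= (15 - (-15))*e12
= 30*e12
Coefficient = 30


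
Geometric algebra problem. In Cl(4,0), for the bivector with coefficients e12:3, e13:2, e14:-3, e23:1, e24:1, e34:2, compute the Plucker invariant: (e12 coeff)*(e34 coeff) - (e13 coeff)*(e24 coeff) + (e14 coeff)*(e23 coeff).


Plucker relation: af - be + cd
a*f = 3*2 = 6
b*e = 2*1 = 2
c*d = (-3)*1 = -3
af - be + cd = 6 - 2 + (-3)
= 1


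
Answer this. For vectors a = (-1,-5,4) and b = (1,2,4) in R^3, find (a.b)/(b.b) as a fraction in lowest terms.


Projection coefficient = (a . b) / (b . b)
a . b = (-1)*1 + (-5)*2 + 4*4
= -1 + (-10) + 16 = 5
b . b = 1^2 + 2^2 + 4^2
= 1 + 4 + 16 = 21
Coefficient = 5/21
In lowest terms: 5/21


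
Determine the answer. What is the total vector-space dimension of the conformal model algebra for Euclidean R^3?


The conformal model of R^3 uses Cl(4,1): the 3 Euclidean generators plus two extra orthogonal generators e+ (e+^2 = +1) and e- (e-^2 = -1), from which the null vectors e0, einf are built.
Number of generators m = 3 + 2 = 5.
dim Cl(p,q) = 2^m = 2^5 = 32


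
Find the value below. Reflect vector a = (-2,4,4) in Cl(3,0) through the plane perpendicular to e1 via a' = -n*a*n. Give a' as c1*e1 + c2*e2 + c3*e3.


Reflection formula: a' = -n*a*n, with n = e1 (unit vector, n^2 = 1).
For reflection through hyperplane perp to e1:
The component along e1 flips sign, others stay.
a = (-2, 4, 4)
a' = (2, 4, 4)
a' = 2*e1 + 4*e2 + 4*e3


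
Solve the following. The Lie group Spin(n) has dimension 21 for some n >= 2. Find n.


dim Spin(n) = dim so(n) = n(n-1)/2.
Solve n(n-1)/2 = 21, i.e. n^2 - n - 42 = 0.
Discriminant = 1 + 8*21 = 169
n = (1 + sqrt(169))/2 = (1 + 13)/2 = 7


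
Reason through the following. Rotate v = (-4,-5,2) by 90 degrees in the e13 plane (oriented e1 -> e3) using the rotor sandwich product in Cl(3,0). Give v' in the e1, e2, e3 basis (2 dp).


Rotor R = cos(45deg) - sin(45deg)*e13
Rotation angle theta = 2 * 45 = 90 degrees in the e13 plane (e1 -> e3).
The component perpendicular to the plane (e2) is invariant: v'_2 = v2 = -5.00
cos(90deg) = 0.0000, sin(90deg) = 1.0000
v'_1 = v1*cos(theta) - v3*sin(theta) = -4*0.0000 - 2*1.0000 = -2.00
v'_3 = v1*sin(theta) + v3*cos(theta) = -4*1.0000 + 2*0.0000 = -4.00
v' = -2.00*e1 - 5.00*e2 - 4.00*e3


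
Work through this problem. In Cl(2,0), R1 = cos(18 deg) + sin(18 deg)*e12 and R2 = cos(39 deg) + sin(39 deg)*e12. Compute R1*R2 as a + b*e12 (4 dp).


Same-plane rotors commute and their half-angles add:
R1*R2 = cos(a1 + a2) + sin(a1 + a2)*e12.
a1 + a2 = 18 + 39 = 57 deg
cos(57 deg) = 0.5446
sin(57 deg) = 0.8387
R1*R2 = 0.5446 + 0.8387*e12


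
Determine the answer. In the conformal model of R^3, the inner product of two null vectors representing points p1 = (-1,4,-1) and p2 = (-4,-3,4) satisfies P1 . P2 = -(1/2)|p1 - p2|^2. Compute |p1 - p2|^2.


p1 - p2 = (3, 7, -5)
|p1 - p2|^2 = 3^2 + 7^2 + (-5)^2
= 9 + 49 + 25
= 83


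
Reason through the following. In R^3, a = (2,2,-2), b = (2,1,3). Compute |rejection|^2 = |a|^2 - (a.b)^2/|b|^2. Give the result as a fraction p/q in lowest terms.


|a|^2 = 2^2 + 2^2 + (-2)^2 = 12
|b|^2 = 2^2 + 1^2 + 3^2 = 14
a . b = 2*2 + 2*1 + (-2)*3 = 0
(a.b)^2 = 0^2 = 0
|rej|^2 = 12 - 0/14
= (168 - 0)/14
= 168/14
In lowest terms: 12/1


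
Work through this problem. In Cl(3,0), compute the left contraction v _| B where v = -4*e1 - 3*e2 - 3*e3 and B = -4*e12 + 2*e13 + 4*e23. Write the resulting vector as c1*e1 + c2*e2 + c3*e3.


Left contraction v _| B = <vB>_1 (grade-1 part of the geometric product vB).
Using e1_|e12 = e2, e2_|e12 = -e1, e1_|e13 = e3, e3_|e13 = -e1, e2_|e23 = e3, e3_|e23 = -e2:
e1 coeff: -v2*b12 - v3*b13 = -(-3)*(-4) - (-3)*(2) = -6
e2 coeff: v1*b12 - v3*b23 = (-4)*(-4) - (-3)*(4) = 28
e3 coeff: v1*b13 + v2*b23 = (-4)*(2) + (-3)*(4) = -20
v _| B = -6*e1 + 28*e2 - 20*e3


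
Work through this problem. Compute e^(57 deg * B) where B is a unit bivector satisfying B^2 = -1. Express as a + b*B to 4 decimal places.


For a unit bivector B with B^2 = -1, the exponential series gives
e^(theta*B) = cos(theta) + sin(theta)*B (the GA analogue of Euler's formula).
theta = 57 degrees = 0.994838 rad
cos(57 deg) = 0.5446
sin(57 deg) = 0.8387
exp(theta*B) = 0.5446 + 0.8387*B


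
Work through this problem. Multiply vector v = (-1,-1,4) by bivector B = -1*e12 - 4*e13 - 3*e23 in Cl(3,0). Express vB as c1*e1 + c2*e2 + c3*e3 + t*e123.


vB has grade-1 (vector) and grade-3 (trivector) parts: vB = (v _| B) + (v ^ B).
Vector part <vB>_1:
  e1: -v2*b12 - v3*b13 = -(-1)*(-1) - (4)*(-4) = 15
  e2: v1*b12 - v3*b23 = (-1)*(-1) - (4)*(-3) = 13
  e3: v1*b13 + v2*b23 = (-1)*(-4) + (-1)*(-3) = 7
Trivector part <vB>_3:
  e123: v1*b23 - v2*b13 + v3*b12 = (-1)*(-3) - (-1)*(-4) + (4)*(-1) = -5
vB = 15*e1 + 13*e2 + 7*e3 - 5*e123


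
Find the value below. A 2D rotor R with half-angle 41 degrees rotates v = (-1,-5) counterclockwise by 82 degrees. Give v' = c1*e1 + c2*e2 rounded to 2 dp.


Rotor R = cos(41deg) - sin(41deg)*e12
Rotation angle theta = 2 * 41 = 82 degrees
v' = R*v*~R rotates v by theta.
cos(82deg) = 0.1392, sin(82deg) = 0.9903
v'_1 = -1*cos(82deg) - (-5)*sin(82deg)
= -1*0.1392 - (-5)*0.9903
= 4.81
v'_2 = -1*sin(82deg) + (-5)*cos(82deg)
= -1*0.9903 + (-5)*0.1392
= -1.69
v' = 4.81*e1 - 1.69*e2


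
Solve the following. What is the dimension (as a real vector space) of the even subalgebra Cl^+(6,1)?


Even subalgebra dimension = 2^(n-1)
n = 6 + 1 = 7
2^(7 - 1) = 2^6 = 64
Verification: sum of C(7,k) for even k = 1 + 21 + 35 + 7 = 64
Result = 64


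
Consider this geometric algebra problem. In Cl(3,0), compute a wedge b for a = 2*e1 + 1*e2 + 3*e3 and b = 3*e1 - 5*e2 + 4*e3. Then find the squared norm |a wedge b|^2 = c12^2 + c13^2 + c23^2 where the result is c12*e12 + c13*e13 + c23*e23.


a wedge b = (a1*b2 - a2*b1)*e12 + (a1*b3 - a3*b1)*e13 + (a2*b3 - a3*b2)*e23
e12 coeff: 2*(-5) - 1*3 = -10 - 3 = -13
e13 coeff: 2*4 - 3*3 = 8 - 9 = -1
e23 coeff: 1*4 - 3*(-5) = 4 - (-15) = 19
|a wedge b|^2 = (-13)^2 + (-1)^2 + 19^2
= 169 + 1 + 361
= 531


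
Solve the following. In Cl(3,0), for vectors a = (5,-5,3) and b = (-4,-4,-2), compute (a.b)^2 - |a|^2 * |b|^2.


a . b = 5*(-4) + (-5)*(-4) + 3*(-2)
= -20 + 20 + (-6) = -6
|a|^2 = 5^2 + (-5)^2 + 3^2 = 59
|b|^2 = (-4)^2 + (-4)^2 + (-2)^2 = 36
(a.b)^2 = (-6)^2 = 36
|a|^2 * |b|^2 = 59 * 36 = 2124
Result = 36 - 2124 = -2088


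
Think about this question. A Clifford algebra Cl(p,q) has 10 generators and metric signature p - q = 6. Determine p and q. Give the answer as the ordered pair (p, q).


We need p + q = 10 and p - q = 6.
Adding: 2p = 10 + 6 = 16, so p = 8.
Then q = 10 - 8 = 2.
(p, q) = (8, 2)


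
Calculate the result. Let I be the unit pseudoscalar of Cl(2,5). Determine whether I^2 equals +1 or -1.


The pseudoscalar I = e1...e_n (product of all n generators) of Cl(p,q) satisfies I^2 = (-1)^(q + n(n-1)/2).
p = 2, q = 5, n = p + q = 7
n(n-1)/2 = 7 * 6 / 2 = 21
Exponent = q + n(n-1)/2 = 5 + 21 = 26
I^2 = (-1)^26 = +1


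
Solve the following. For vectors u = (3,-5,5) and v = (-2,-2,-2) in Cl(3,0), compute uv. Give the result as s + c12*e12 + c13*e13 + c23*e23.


In Cl(3,0): e_i^2 = 1, e_ie_j = -e_je_i for i != j.
Scalar part = u . v = 3*(-2) + (-5)*(-2) + 5*(-2)
= -6 + 10 + (-10) = -6
e12 coeff = 3*(-2) - (-5)*(-2) = -6 - 10 = -16
e13 coeff = 3*(-2) - 5*(-2) = -6 - (-10) = 4
e23 coeff = (-5)*(-2) - 5*(-2) = 10 - (-10) = 20
uv = -6 - 16*e12 + 4*e13 + 20*e23


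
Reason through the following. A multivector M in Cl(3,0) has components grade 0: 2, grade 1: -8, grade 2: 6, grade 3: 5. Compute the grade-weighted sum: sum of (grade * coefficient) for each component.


Grade-weighted sum = sum of grade_k * coefficient_k
0*2 = 0
1*(-8) = -8
2*6 = 12
3*5 = 15
Total = 0 + (-8) + 12 + 15 = 19


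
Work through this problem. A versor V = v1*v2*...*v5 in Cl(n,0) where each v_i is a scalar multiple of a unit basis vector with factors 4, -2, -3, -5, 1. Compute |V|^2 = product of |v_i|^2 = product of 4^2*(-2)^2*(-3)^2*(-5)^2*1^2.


Each vector v_i has |v_i|^2 = s_i^2
Squared scales: 4^2 = 16, (-2)^2 = 4, (-3)^2 = 9, (-5)^2 = 25, 1^2 = 1
|V|^2 = 16 * 4 * 9 * 25 * 1
= 14400


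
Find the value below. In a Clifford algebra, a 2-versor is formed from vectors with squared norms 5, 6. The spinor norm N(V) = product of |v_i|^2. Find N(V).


Spinor norm N(V) = |v1|^2 * |v2|^2 * ... * |v2|^2
= 5 * 6
Running product: 5, 30
N(V) = 30


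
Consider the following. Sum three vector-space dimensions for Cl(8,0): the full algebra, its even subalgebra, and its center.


n = 8 + 0 = 8
Total dim = 2^8 = 256
Even subalgebra dim = 2^7 = 128
n is even, so center dim = 1
Sum = 256 + 128 + 1 = 385


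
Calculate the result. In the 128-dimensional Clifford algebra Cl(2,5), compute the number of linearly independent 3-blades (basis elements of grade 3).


Number of grade-k basis blades in Cl(p,q) with n = p + q is C(n, k).
n = 2 + 5 = 7
C(7, 3) = 7! / (3! * 4!)
= 5040 / (6 * 24)
= 35


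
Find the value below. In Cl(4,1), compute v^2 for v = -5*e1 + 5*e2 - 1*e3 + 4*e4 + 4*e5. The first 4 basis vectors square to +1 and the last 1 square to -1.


v^2 = sum of c_i^2 * e_i^2
Positive signature terms (e_i^2 = +1): (-5)^2 + 5^2 + (-1)^2 + 4^2 = 67
Negative signature terms (e_j^2 = -1): 4^2 = 16
v^2 = 67 - 16 = 51


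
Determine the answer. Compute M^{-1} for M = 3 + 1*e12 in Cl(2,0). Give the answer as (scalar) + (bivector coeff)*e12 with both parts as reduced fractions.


M = 3 + 1*e12, where e12^2 = -1.
Since M commutes with its reverse ~M = a - b*e12, M * ~M = a^2 - b^2*e12^2 = a^2 + b^2.
So M^{-1} = ~M / (a^2 + b^2) = (a - b*e12)/(a^2 + b^2).
a^2 + b^2 = 9 + 1 = 10
Scalar part = 3/10 = 3/10
Bivector coeff = -1/10 = -1/10
M^{-1} = 3/10 - 1/10*e12


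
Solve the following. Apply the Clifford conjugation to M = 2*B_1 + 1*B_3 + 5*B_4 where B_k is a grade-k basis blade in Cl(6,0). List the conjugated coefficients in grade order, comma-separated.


Clifford conjugate sign for grade k: (-1)^(k(k+1)/2)
Grade 1: (-1)^(1*2/2) = (-1)^1 = -1, coeff 2 -> -2
Grade 3: (-1)^(3*4/2) = (-1)^6 = 1, coeff 1 -> 1
Grade 4: (-1)^(4*5/2) = (-1)^10 = 1, coeff 5 -> 5
Conjugated coefficients: -2, 1, 5


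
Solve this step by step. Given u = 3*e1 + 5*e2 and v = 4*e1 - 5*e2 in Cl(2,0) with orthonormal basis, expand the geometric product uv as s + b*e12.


Expand: (3*e1 + 5*e2)(4*e1 - 5*e2)
= 3*4*e1e1 + 3*(-5)*e1e2 + 5*4*e2e1 + 5*(-5)*e2e2
Using e1^2 = e2^2 = 1, e2e1 = -e1e2:
Scalar part s = 3*4 + 5*(-5) = 12 + (-25) = -13
Bivector part b = 3*(-5) - 5*4 = -15 - 20 = -35
uv = -13 - 35*e12


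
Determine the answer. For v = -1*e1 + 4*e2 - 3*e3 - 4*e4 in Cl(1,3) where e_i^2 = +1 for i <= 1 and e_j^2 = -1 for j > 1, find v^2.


v^2 = sum of c_i^2 * e_i^2
Positive signature terms (e_i^2 = +1): (-1)^2 = 1
Negative signature terms (e_j^2 = -1): 4^2 + (-3)^2 + (-4)^2 = 41
v^2 = 1 - 41 = -40


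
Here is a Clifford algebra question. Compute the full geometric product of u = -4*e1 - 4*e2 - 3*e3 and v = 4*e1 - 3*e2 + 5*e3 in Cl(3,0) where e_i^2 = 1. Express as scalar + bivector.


In Cl(3,0): e_i^2 = 1, e_ie_j = -e_je_i for i != j.
Scalar part = u . v = (-4)*4 + (-4)*(-3) + (-3)*5
= -16 + 12 + (-15) = -19
e12 coeff = (-4)*(-3) - (-4)*4 = 12 - (-16) = 28
e13 coeff = (-4)*5 - (-3)*4 = -20 - (-12) = -8
e23 coeff = (-4)*5 - (-3)*(-3) = -20 - 9 = -29
uv = -19 + 28*e12 - 8*e13 - 29*e23


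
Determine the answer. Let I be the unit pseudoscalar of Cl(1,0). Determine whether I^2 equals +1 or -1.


The pseudoscalar I = e1...e_n (product of all n generators) of Cl(p,q) satisfies I^2 = (-1)^(q + n(n-1)/2).
p = 1, q = 0, n = p + q = 1
n(n-1)/2 = 1 * 0 / 2 = 0
Exponent = q + n(n-1)/2 = 0 + 0 = 0
I^2 = (-1)^0 = +1


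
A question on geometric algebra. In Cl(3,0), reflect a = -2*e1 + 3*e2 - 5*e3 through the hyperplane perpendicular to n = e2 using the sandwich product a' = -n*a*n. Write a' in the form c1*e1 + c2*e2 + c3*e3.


Reflection formula: a' = -n*a*n, with n = e2 (unit vector, n^2 = 1).
For reflection through hyperplane perp to e2:
The component along e2 flips sign, others stay.
a = (-2, 3, -5)
a' = (-2, -3, -5)
a' = -2*e1 - 3*e2 - 5*e3


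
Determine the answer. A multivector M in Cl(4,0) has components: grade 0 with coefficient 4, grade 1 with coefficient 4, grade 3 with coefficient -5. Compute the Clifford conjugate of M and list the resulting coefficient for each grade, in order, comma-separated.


Clifford conjugate sign for grade k: (-1)^(k(k+1)/2)
Grade 0: (-1)^(0*1/2) = (-1)^0 = 1, coeff 4 -> 4
Grade 1: (-1)^(1*2/2) = (-1)^1 = -1, coeff 4 -> -4
Grade 3: (-1)^(3*4/2) = (-1)^6 = 1, coeff -5 -> -5
Conjugated coefficients: 4, -4, -5


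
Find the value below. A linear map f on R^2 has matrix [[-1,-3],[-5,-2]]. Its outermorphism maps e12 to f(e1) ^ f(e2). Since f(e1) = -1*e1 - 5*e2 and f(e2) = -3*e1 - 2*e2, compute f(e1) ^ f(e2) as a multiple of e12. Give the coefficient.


The outermorphism of a linear map f sends e1^e2 to f(e1)^f(e2).
f(e1) = -1*e1 - 5*e2
f(e2) = -3*e1 - 2*e2
f(e1) ^ f(e2) = (-1*e1 - 5*e2) ^ (-3*e1 - 2*e2)
= (-1)*(-2)*e12 + (-5)*(-3)*e21
= (2 - 15)*e12
= -13*e12
Coefficient = -13


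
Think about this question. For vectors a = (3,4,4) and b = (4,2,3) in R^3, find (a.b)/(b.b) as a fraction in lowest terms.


Projection coefficient = (a . b) / (b . b)
a . b = 3*4 + 4*2 + 4*3
= 12 + 8 + 12 = 32
b . b = 4^2 + 2^2 + 3^2
= 16 + 4 + 9 = 29
Coefficient = 32/29
In lowest terms: 32/29


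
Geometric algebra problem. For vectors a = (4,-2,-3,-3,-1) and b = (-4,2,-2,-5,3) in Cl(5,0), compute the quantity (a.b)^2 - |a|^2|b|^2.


a . b = 4*(-4) + (-2)*2 + (-3)*(-2) + (-3)*(-5) + (-1)*3
= -16 + (-4) + 6 + 15 + (-3) = -2
|a|^2 = 4^2 + (-2)^2 + (-3)^2 + (-3)^2 + (-1)^2 = 39
|b|^2 = (-4)^2 + 2^2 + (-2)^2 + (-5)^2 + 3^2 = 58
(a.b)^2 = (-2)^2 = 4
|a|^2 * |b|^2 = 39 * 58 = 2262
Result = 4 - 2262 = -2258


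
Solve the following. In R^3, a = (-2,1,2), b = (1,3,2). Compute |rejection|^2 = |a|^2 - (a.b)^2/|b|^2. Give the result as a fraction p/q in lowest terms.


|a|^2 = (-2)^2 + 1^2 + 2^2 = 9
|b|^2 = 1^2 + 3^2 + 2^2 = 14
a . b = (-2)*1 + 1*3 + 2*2 = 5
(a.b)^2 = 5^2 = 25
|rej|^2 = 9 - 25/14
= (126 - 25)/14
= 101/14
In lowest terms: 101/14


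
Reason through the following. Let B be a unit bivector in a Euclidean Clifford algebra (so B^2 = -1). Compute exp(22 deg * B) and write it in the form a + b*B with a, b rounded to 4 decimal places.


For a unit bivector B with B^2 = -1, the exponential series gives
e^(theta*B) = cos(theta) + sin(theta)*B (the GA analogue of Euler's formula).
theta = 22 degrees = 0.383972 rad
cos(22 deg) = 0.9272
sin(22 deg) = 0.3746
exp(theta*B) = 0.9272 + 0.3746*B


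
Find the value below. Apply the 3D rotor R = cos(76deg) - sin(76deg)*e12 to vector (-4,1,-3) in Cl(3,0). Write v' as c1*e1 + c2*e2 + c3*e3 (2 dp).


Rotor R = cos(76deg) - sin(76deg)*e12
Rotation angle theta = 2 * 76 = 152 degrees in the e12 plane (e1 -> e2).
The component perpendicular to the plane (e3) is invariant: v'_3 = v3 = -3.00
cos(152deg) = -0.8829, sin(152deg) = 0.4695
v'_1 = v1*cos(theta) - v2*sin(theta) = -4*(-0.8829) - 1*0.4695 = 3.06
v'_2 = v1*sin(theta) + v2*cos(theta) = -4*0.4695 + 1*(-0.8829) = -2.76
v' = 3.06*e1 - 2.76*e2 - 3.00*e3


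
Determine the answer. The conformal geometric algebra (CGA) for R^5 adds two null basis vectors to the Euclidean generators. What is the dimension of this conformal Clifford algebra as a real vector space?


The conformal model of R^5 uses Cl(6,1): the 5 Euclidean generators plus two extra orthogonal generators e+ (e+^2 = +1) and e- (e-^2 = -1), from which the null vectors e0, einf are built.
Number of generators m = 5 + 2 = 7.
dim Cl(p,q) = 2^m = 2^7 = 128


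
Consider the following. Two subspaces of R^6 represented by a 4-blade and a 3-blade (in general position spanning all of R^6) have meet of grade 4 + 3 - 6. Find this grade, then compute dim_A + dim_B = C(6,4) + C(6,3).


Meet grade = grade(A) + grade(B) - n
= 4 + 3 - 6 = 1
C(6,4) = 15
C(6,3) = 20
dim_A + dim_B = 15 + 20 = 35


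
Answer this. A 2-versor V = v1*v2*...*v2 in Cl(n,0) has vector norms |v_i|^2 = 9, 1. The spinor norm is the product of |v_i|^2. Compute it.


Spinor norm N(V) = |v1|^2 * |v2|^2 * ... * |v2|^2
= 9 * 1
Running product: 9, 9
N(V) = 9


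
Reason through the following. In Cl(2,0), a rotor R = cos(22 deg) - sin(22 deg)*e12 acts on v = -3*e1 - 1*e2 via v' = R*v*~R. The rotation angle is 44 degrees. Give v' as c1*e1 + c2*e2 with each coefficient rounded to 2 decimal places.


Rotor R = cos(22deg) - sin(22deg)*e12
Rotation angle theta = 2 * 22 = 44 degrees
v' = R*v*~R rotates v by theta.
cos(44deg) = 0.7193, sin(44deg) = 0.6947
v'_1 = -3*cos(44deg) - (-1)*sin(44deg)
= -3*0.7193 - (-1)*0.6947
= -1.46
v'_2 = -3*sin(44deg) + (-1)*cos(44deg)
= -3*0.6947 + (-1)*0.7193
= -2.80
v' = -1.46*e1 - 2.80*e2


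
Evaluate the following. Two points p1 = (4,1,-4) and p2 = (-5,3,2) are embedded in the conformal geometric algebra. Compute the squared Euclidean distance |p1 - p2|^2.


p1 - p2 = (9, -2, -6)
|p1 - p2|^2 = 9^2 + (-2)^2 + (-6)^2
= 81 + 4 + 36
= 121


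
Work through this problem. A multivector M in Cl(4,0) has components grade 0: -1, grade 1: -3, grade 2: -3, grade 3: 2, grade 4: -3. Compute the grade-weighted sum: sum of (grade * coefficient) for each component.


Grade-weighted sum = sum of grade_k * coefficient_k
0*(-1) = 0
1*(-3) = -3
2*(-3) = -6
3*2 = 6
4*(-3) = -12
Total = 0 + (-3) + (-6) + 6 + (-12) = -15


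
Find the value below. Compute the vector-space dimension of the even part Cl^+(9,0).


Even subalgebra dimension = 2^(n-1)
n = 9 + 0 = 9
2^(9 - 1) = 2^8 = 256
Verification: sum of C(9,k) for even k = 1 + 36 + 126 + 84 + 9 = 256
Result = 256


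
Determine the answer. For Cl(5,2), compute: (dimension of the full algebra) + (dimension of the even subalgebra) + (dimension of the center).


n = 5 + 2 = 7
Total dim = 2^7 = 128
Even subalgebra dim = 2^6 = 64
n is odd, so center dim = 2
Sum = 128 + 64 + 2 = 194


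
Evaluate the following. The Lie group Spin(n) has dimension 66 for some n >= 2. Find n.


dim Spin(n) = dim so(n) = n(n-1)/2.
Solve n(n-1)/2 = 66, i.e. n^2 - n - 132 = 0.
Discriminant = 1 + 8*66 = 529
n = (1 + sqrt(529))/2 = (1 + 23)/2 = 12


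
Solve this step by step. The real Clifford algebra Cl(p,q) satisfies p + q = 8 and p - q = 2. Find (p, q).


We need p + q = 8 and p - q = 2.
Adding: 2p = 8 + 2 = 10, so p = 5.
Then q = 8 - 5 = 3.
(p, q) = (5, 3)


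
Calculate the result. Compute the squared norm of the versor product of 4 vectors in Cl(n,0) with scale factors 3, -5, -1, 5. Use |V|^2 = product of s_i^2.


Each vector v_i has |v_i|^2 = s_i^2
Squared scales: 3^2 = 9, (-5)^2 = 25, (-1)^2 = 1, 5^2 = 25
|V|^2 = 9 * 25 * 1 * 25
= 5625


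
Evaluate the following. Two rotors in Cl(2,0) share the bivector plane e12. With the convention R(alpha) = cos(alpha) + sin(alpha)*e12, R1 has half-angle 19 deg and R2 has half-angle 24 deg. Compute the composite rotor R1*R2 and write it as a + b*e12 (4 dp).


Same-plane rotors commute and their half-angles add:
R1*R2 = cos(a1 + a2) + sin(a1 + a2)*e12.
a1 + a2 = 19 + 24 = 43 deg
cos(43 deg) = 0.7314
sin(43 deg) = 0.6820
R1*R2 = 0.7314 + 0.6820*e12


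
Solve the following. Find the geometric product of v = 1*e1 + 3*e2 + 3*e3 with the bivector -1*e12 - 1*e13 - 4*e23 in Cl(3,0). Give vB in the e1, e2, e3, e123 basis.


vB has grade-1 (vector) and grade-3 (trivector) parts: vB = (v _| B) + (v ^ B).
Vector part <vB>_1:
  e1: -v2*b12 - v3*b13 = -(3)*(-1) - (3)*(-1) = 6
  e2: v1*b12 - v3*b23 = (1)*(-1) - (3)*(-4) = 11
  e3: v1*b13 + v2*b23 = (1)*(-1) + (3)*(-4) = -13
Trivector part <vB>_3:
  e123: v1*b23 - v2*b13 + v3*b12 = (1)*(-4) - (3)*(-1) + (3)*(-1) = -4
vB = 6*e1 + 11*e2 - 13*e3 - 4*e123


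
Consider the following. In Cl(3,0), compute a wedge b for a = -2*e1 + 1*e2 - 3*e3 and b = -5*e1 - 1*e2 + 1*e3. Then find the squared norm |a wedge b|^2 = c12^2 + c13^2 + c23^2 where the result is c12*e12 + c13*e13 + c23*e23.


a wedge b = (a1*b2 - a2*b1)*e12 + (a1*b3 - a3*b1)*e13 + (a2*b3 - a3*b2)*e23
e12 coeff: (-2)*(-1) - 1*(-5) = 2 - (-5) = 7
e13 coeff: (-2)*1 - (-3)*(-5) = -2 - 15 = -17
e23 coeff: 1*1 - (-3)*(-1) = 1 - 3 = -2
|a wedge b|^2 = 7^2 + (-17)^2 + (-2)^2
= 49 + 289 + 4
= 342


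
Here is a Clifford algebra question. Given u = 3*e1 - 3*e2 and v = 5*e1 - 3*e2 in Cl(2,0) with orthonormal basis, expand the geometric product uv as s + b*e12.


Expand: (3*e1 - 3*e2)(5*e1 - 3*e2)
= 3*5*e1e1 + 3*(-3)*e1e2 + (-3)*5*e2e1 + (-3)*(-3)*e2e2
Using e1^2 = e2^2 = 1, e2e1 = -e1e2:
Scalar part s = 3*5 + (-3)*(-3) = 15 + 9 = 24
Bivector part b = 3*(-3) - (-3)*5 = -9 - (-15) = 6
uv = 24 + 6*e12


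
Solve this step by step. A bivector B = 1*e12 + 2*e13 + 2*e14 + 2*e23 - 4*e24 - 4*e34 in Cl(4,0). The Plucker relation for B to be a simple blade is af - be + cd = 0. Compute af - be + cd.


Plucker relation: af - be + cd
a*f = 1*(-4) = -4
b*e = 2*(-4) = -8
c*d = 2*2 = 4
af - be + cd = -4 - (-8) + 4
= 8


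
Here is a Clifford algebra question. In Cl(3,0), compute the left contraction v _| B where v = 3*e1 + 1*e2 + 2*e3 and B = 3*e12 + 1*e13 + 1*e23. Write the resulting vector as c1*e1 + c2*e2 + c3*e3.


Left contraction v _| B = <vB>_1 (grade-1 part of the geometric product vB).
Using e1_|e12 = e2, e2_|e12 = -e1, e1_|e13 = e3, e3_|e13 = -e1, e2_|e23 = e3, e3_|e23 = -e2:
e1 coeff: -v2*b12 - v3*b13 = -(1)*(3) - (2)*(1) = -5
e2 coeff: v1*b12 - v3*b23 = (3)*(3) - (2)*(1) = 7
e3 coeff: v1*b13 + v2*b23 = (3)*(1) + (1)*(1) = 4
v _| B = -5*e1 + 7*e2 + 4*e3


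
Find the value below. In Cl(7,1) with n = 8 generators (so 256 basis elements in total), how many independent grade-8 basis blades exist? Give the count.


Number of grade-k basis blades in Cl(p,q) with n = p + q is C(n, k).
n = 7 + 1 = 8
C(8, 8) = 8! / (8! * 0!)
= 40320 / (40320 * 1)
= 1


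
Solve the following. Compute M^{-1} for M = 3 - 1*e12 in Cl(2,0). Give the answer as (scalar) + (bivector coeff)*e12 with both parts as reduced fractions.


M = 3 - 1*e12, where e12^2 = -1.
Since M commutes with its reverse ~M = a - b*e12, M * ~M = a^2 - b^2*e12^2 = a^2 + b^2.
So M^{-1} = ~M / (a^2 + b^2) = (a - b*e12)/(a^2 + b^2).
a^2 + b^2 = 9 + 1 = 10
Scalar part = 3/10 = 3/10
Bivector coeff = 1/10 = 1/10
M^{-1} = 3/10 + 1/10*e12


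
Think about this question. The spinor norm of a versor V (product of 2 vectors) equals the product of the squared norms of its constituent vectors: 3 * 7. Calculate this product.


Spinor norm N(V) = |v1|^2 * |v2|^2 * ... * |v2|^2
= 3 * 7
Running product: 3, 21
N(V) = 21


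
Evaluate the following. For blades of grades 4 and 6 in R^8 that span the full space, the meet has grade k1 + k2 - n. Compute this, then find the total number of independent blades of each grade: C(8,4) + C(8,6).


Meet grade = grade(A) + grade(B) - n
= 4 + 6 - 8 = 2
C(8,4) = 70
C(8,6) = 28
dim_A + dim_B = 70 + 28 = 98


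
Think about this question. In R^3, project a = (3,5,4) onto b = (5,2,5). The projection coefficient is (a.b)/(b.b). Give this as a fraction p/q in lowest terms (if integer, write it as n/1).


Projection coefficient = (a . b) / (b . b)
a . b = 3*5 + 5*2 + 4*5
= 15 + 10 + 20 = 45
b . b = 5^2 + 2^2 + 5^2
= 25 + 4 + 25 = 54
Coefficient = 45/54
In lowest terms: 5/6


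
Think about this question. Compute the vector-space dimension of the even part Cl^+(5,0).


Even subalgebra dimension = 2^(n-1)
n = 5 + 0 = 5
2^(5 - 1) = 2^4 = 16
Verification: sum of C(5,k) for even k = 1 + 10 + 5 = 16
Result = 16


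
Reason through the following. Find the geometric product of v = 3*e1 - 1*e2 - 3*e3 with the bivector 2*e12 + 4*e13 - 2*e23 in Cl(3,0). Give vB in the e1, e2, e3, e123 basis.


vB has grade-1 (vector) and grade-3 (trivector) parts: vB = (v _| B) + (v ^ B).
Vector part <vB>_1:
  e1: -v2*b12 - v3*b13 = -(-1)*(2) - (-3)*(4) = 14
  e2: v1*b12 - v3*b23 = (3)*(2) - (-3)*(-2) = 0
  e3: v1*b13 + v2*b23 = (3)*(4) + (-1)*(-2) = 14
Trivector part <vB>_3:
  e123: v1*b23 - v2*b13 + v3*b12 = (3)*(-2) - (-1)*(4) + (-3)*(2) = -8
vB = 14*e1 + 0*e2 + 14*e3 - 8*e123


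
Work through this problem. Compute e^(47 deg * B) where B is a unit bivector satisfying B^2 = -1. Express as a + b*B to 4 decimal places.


For a unit bivector B with B^2 = -1, the exponential series gives
e^(theta*B) = cos(theta) + sin(theta)*B (the GA analogue of Euler's formula).
theta = 47 degrees = 0.820305 rad
cos(47 deg) = 0.6820
sin(47 deg) = 0.7314
exp(theta*B) = 0.6820 + 0.7314*B


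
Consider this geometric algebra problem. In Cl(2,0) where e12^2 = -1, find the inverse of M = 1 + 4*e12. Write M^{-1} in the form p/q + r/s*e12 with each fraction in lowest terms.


M = 1 + 4*e12, where e12^2 = -1.
Since M commutes with its reverse ~M = a - b*e12, M * ~M = a^2 - b^2*e12^2 = a^2 + b^2.
So M^{-1} = ~M / (a^2 + b^2) = (a - b*e12)/(a^2 + b^2).
a^2 + b^2 = 1 + 16 = 17
Scalar part = 1/17 = 1/17
Bivector coeff = -4/17 = -4/17
M^{-1} = 1/17 - 4/17*e12


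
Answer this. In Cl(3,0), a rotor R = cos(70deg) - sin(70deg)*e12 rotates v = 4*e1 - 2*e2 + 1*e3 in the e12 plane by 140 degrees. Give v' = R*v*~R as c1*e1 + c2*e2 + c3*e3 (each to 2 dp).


Rotor R = cos(70deg) - sin(70deg)*e12
Rotation angle theta = 2 * 70 = 140 degrees in the e12 plane (e1 -> e2).
The component perpendicular to the plane (e3) is invariant: v'_3 = v3 = 1.00
cos(140deg) = -0.7660, sin(140deg) = 0.6428
v'_1 = v1*cos(theta) - v2*sin(theta) = 4*(-0.7660) - (-2)*0.6428 = -1.78
v'_2 = v1*sin(theta) + v2*cos(theta) = 4*0.6428 + (-2)*(-0.7660) = 4.10
v' = -1.78*e1 + 4.10*e2 + 1.00*e3


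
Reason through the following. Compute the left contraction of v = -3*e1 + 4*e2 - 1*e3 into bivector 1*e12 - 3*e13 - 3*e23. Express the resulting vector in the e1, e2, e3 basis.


Left contraction v _| B = <vB>_1 (grade-1 part of the geometric product vB).
Using e1_|e12 = e2, e2_|e12 = -e1, e1_|e13 = e3, e3_|e13 = -e1, e2_|e23 = e3, e3_|e23 = -e2:
e1 coeff: -v2*b12 - v3*b13 = -(4)*(1) - (-1)*(-3) = -7
e2 coeff: v1*b12 - v3*b23 = (-3)*(1) - (-1)*(-3) = -6
e3 coeff: v1*b13 + v2*b23 = (-3)*(-3) + (4)*(-3) = -3
v _| B = -7*e1 - 6*e2 - 3*e3


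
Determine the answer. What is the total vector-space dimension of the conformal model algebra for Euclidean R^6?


The conformal model of R^6 uses Cl(7,1): the 6 Euclidean generators plus two extra orthogonal generators e+ (e+^2 = +1) and e- (e-^2 = -1), from which the null vectors e0, einf are built.
Number of generators m = 6 + 2 = 8.
dim Cl(p,q) = 2^m = 2^8 = 256


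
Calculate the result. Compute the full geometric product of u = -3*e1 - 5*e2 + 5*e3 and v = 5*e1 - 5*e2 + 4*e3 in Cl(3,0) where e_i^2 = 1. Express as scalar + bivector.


In Cl(3,0): e_i^2 = 1, e_ie_j = -e_je_i for i != j.
Scalar part = u . v = (-3)*5 + (-5)*(-5) + 5*4
= -15 + 25 + 20 = 30
e12 coeff = (-3)*(-5) - (-5)*5 = 15 - (-25) = 40
e13 coeff = (-3)*4 - 5*5 = -12 - 25 = -37
e23 coeff = (-5)*4 - 5*(-5) = -20 - (-25) = 5
uv = 30 + 40*e12 - 37*e13 + 5*e23


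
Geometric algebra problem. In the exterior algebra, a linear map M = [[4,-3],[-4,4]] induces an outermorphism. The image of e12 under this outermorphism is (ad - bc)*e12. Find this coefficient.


The outermorphism of a linear map f sends e1^e2 to f(e1)^f(e2).
f(e1) = 4*e1 - 4*e2
f(e2) = -3*e1 + 4*e2
f(e1) ^ f(e2) = (4*e1 - 4*e2) ^ (-3*e1 + 4*e2)
= 4*4*e12 + (-4)*(-3)*e21
= (16 - 12)*e12
= 4*e12
Coefficient = 4


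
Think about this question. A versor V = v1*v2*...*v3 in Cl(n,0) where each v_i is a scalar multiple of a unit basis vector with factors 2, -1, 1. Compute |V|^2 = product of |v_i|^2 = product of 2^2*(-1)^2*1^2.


Each vector v_i has |v_i|^2 = s_i^2
Squared scales: 2^2 = 4, (-1)^2 = 1, 1^2 = 1
|V|^2 = 4 * 1 * 1
= 4


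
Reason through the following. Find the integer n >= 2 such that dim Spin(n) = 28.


dim Spin(n) = dim so(n) = n(n-1)/2.
Solve n(n-1)/2 = 28, i.e. n^2 - n - 56 = 0.
Discriminant = 1 + 8*28 = 225
n = (1 + sqrt(225))/2 = (1 + 15)/2 = 8


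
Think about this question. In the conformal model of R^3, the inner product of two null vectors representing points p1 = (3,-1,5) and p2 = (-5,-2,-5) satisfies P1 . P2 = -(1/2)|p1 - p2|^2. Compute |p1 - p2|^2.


p1 - p2 = (8, 1, 10)
|p1 - p2|^2 = 8^2 + 1^2 + 10^2
= 64 + 1 + 100
= 165


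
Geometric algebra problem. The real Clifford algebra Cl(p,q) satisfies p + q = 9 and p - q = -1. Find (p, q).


We need p + q = 9 and p - q = -1.
Adding: 2p = 9 + (-1) = 8, so p = 4.
Then q = 9 - 4 = 5.
(p, q) = (4, 5)


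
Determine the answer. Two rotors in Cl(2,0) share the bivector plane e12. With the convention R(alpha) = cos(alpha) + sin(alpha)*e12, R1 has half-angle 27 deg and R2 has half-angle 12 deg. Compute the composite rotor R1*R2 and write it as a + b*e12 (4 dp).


Same-plane rotors commute and their half-angles add:
R1*R2 = cos(a1 + a2) + sin(a1 + a2)*e12.
a1 + a2 = 27 + 12 = 39 deg
cos(39 deg) = 0.7771
sin(39 deg) = 0.6293
R1*R2 = 0.7771 + 0.6293*e12


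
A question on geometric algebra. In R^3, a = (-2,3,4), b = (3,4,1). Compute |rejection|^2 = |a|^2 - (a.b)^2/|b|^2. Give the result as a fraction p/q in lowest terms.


|a|^2 = (-2)^2 + 3^2 + 4^2 = 29
|b|^2 = 3^2 + 4^2 + 1^2 = 26
a . b = (-2)*3 + 3*4 + 4*1 = 10
(a.b)^2 = 10^2 = 100
|rej|^2 = 29 - 100/26
= (754 - 100)/26
= 654/26
In lowest terms: 327/13


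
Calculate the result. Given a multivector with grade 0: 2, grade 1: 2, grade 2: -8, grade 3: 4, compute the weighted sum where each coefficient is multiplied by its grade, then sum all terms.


Grade-weighted sum = sum of grade_k * coefficient_k
0*2 = 0
1*2 = 2
2*(-8) = -16
3*4 = 12
Total = 0 + 2 + (-16) + 12 = -2


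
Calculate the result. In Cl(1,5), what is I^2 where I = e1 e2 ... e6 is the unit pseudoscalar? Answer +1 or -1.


The pseudoscalar I = e1...e_n (product of all n generators) of Cl(p,q) satisfies I^2 = (-1)^(q + n(n-1)/2).
p = 1, q = 5, n = p + q = 6
n(n-1)/2 = 6 * 5 / 2 = 15
Exponent = q + n(n-1)/2 = 5 + 15 = 20
I^2 = (-1)^20 = +1


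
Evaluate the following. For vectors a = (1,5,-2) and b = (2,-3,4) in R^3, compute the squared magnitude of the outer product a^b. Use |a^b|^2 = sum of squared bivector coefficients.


a wedge b = (a1*b2 - a2*b1)*e12 + (a1*b3 - a3*b1)*e13 + (a2*b3 - a3*b2)*e23
e12 coeff: 1*(-3) - 5*2 = -3 - 10 = -13
e13 coeff: 1*4 - (-2)*2 = 4 - (-4) = 8
e23 coeff: 5*4 - (-2)*(-3) = 20 - 6 = 14
|a wedge b|^2 = (-13)^2 + 8^2 + 14^2
= 169 + 64 + 196
= 429


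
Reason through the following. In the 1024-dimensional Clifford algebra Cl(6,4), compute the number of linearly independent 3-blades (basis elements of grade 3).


Number of grade-k basis blades in Cl(p,q) with n = p + q is C(n, k).
n = 6 + 4 = 10
C(10, 3) = 10! / (3! * 7!)
= 3628800 / (6 * 5040)
= 120


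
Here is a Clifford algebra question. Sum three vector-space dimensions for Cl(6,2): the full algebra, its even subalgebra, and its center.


n = 6 + 2 = 8
Total dim = 2^8 = 256
Even subalgebra dim = 2^7 = 128
n is even, so center dim = 1
Sum = 256 + 128 + 1 = 385


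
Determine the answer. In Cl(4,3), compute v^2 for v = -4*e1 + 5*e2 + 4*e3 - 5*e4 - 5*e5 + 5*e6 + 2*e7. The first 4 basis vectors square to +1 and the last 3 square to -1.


v^2 = sum of c_i^2 * e_i^2
Positive signature terms (e_i^2 = +1): (-4)^2 + 5^2 + 4^2 + (-5)^2 = 82
Negative signature terms (e_j^2 = -1): (-5)^2 + 5^2 + 2^2 = 54
v^2 = 82 - 54 = 28


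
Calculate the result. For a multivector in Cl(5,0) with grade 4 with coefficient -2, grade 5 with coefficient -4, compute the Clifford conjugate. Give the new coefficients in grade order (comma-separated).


Clifford conjugate sign for grade k: (-1)^(k(k+1)/2)
Grade 4: (-1)^(4*5/2) = (-1)^10 = 1, coeff -2 -> -2
Grade 5: (-1)^(5*6/2) = (-1)^15 = -1, coeff -4 -> 4
Conjugated coefficients: -2, 4


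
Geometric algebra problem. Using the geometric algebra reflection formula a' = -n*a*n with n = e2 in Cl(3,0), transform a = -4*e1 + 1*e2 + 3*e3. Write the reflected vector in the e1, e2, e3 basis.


Reflection formula: a' = -n*a*n, with n = e2 (unit vector, n^2 = 1).
For reflection through hyperplane perp to e2:
The component along e2 flips sign, others stay.
a = (-4, 1, 3)
a' = (-4, -1, 3)
a' = -4*e1 - 1*e2 + 3*e3


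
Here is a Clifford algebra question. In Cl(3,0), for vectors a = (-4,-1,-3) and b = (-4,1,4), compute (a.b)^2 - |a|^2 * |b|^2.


a . b = (-4)*(-4) + (-1)*1 + (-3)*4
= 16 + (-1) + (-12) = 3
|a|^2 = (-4)^2 + (-1)^2 + (-3)^2 = 26
|b|^2 = (-4)^2 + 1^2 + 4^2 = 33
(a.b)^2 = 3^2 = 9
|a|^2 * |b|^2 = 26 * 33 = 858
Result = 9 - 858 = -849


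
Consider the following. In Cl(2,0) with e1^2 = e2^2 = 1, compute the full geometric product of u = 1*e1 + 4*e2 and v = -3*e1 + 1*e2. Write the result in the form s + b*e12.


Expand: (1*e1 + 4*e2)(-3*e1 + 1*e2)
= 1*(-3)*e1e1 + 1*1*e1e2 + 4*(-3)*e2e1 + 4*1*e2e2
Using e1^2 = e2^2 = 1, e2e1 = -e1e2:
Scalar part s = 1*(-3) + 4*1 = -3 + 4 = 1
Bivector part b = 1*1 - 4*(-3) = 1 - (-12) = 13
uv = 1 + 13*e12


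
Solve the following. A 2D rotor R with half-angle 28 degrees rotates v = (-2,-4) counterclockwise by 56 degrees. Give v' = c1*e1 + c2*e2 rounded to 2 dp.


Rotor R = cos(28deg) - sin(28deg)*e12
Rotation angle theta = 2 * 28 = 56 degrees
v' = R*v*~R rotates v by theta.
cos(56deg) = 0.5592, sin(56deg) = 0.8290
v'_1 = -2*cos(56deg) - (-4)*sin(56deg)
= -2*0.5592 - (-4)*0.8290
= 2.20
v'_2 = -2*sin(56deg) + (-4)*cos(56deg)
= -2*0.8290 + (-4)*0.5592
= -3.89
v' = 2.20*e1 - 3.89*e2


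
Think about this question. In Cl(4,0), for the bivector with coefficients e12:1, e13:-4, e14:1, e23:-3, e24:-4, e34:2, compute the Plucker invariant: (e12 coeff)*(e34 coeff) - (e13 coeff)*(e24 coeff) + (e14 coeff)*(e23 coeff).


Plucker relation: af - be + cd
a*f = 1*2 = 2
b*e = (-4)*(-4) = 16
c*d = 1*(-3) = -3
af - be + cd = 2 - 16 + (-3)
= -17


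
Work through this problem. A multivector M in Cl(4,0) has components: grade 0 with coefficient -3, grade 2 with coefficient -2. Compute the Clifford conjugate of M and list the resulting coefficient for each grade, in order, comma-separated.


Clifford conjugate sign for grade k: (-1)^(k(k+1)/2)
Grade 0: (-1)^(0*1/2) = (-1)^0 = 1, coeff -3 -> -3
Grade 2: (-1)^(2*3/2) = (-1)^3 = -1, coeff -2 -> 2
Conjugated coefficients: -3, 2


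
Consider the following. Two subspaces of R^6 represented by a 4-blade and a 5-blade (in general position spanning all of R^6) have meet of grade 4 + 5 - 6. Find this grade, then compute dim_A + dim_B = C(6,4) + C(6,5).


Meet grade = grade(A) + grade(B) - n
= 4 + 5 - 6 = 3
C(6,4) = 15
C(6,5) = 6
dim_A + dim_B = 15 + 6 = 21


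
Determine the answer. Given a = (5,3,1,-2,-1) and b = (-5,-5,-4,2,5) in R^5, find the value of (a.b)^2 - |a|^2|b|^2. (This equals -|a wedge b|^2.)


a . b = 5*(-5) + 3*(-5) + 1*(-4) + (-2)*2 + (-1)*5
= -25 + (-15) + (-4) + (-4) + (-5) = -53
|a|^2 = 5^2 + 3^2 + 1^2 + (-2)^2 + (-1)^2 = 40
|b|^2 = (-5)^2 + (-5)^2 + (-4)^2 + 2^2 + 5^2 = 95
(a.b)^2 = (-53)^2 = 2809
|a|^2 * |b|^2 = 40 * 95 = 3800
Result = 2809 - 3800 = -991
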